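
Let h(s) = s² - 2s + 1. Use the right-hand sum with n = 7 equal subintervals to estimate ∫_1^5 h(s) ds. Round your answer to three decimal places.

26.122

Δs = (5 − 1)/7 = 4/7.
Right endpoints: 11/7, 15/7, 19/7, 23/7, 27/7, 31/7, 5.
h(11/7) = 16/49, h(15/7) = 64/49, h(19/7) = 144/49, h(23/7) = 256/49, h(27/7) = 400/49, h(31/7) = 576/49, h(5) = 16.
Sum = Δs · [h(11/7) + h(15/7) + h(19/7) + ...].
Sum ≈ 26.122.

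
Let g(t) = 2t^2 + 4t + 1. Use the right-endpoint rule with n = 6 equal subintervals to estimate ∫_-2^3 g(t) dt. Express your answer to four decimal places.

Δt = (3 − (-2))/6 = 5/6.
Right endpoints: -7/6, -1/3, 0.5, 4/3, 13/6, 3.
g(-7/6) = -17/18, g(-1/3) = -1/9, g(0.5) = 3.5, g(4/3) = 89/9, g(13/6) = 343/18, g(3) = 31.
Sum = Δt · [g(-7/6) + g(-1/3) + g(0.5) + ...].
Sum ≈ 51.9907.

51.9907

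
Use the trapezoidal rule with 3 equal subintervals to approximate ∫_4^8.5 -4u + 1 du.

Δu = (8.5 − 4)/3 = 1.5.
f(4) = -15, f(5.5) = -21, f(7) = -27, f(8.5) = -33.
T_3 = (Δu/2)·[f(u_0) + 2f(u_1) + 2f(u_2) + f(u_3)].
Sum = -108.

-108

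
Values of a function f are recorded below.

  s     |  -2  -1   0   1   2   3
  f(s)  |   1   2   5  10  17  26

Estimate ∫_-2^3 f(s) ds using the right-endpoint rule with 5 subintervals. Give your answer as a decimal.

Δs = 1.
Sum = 1·[2 + 5 + 10 + 17 + 26] = 60.

60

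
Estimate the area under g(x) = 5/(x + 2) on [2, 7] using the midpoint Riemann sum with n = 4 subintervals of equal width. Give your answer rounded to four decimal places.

4.0386

Δx = (7 − 2)/4 = 1.25.
Midpoints: 2.625, 3.875, 5.125, 6.375.
g(2.625) = 40/37, g(3.875) = 40/47, g(5.125) = 40/57, g(6.375) = 40/67.
Sum = Δx · [g(2.625) + g(3.875) + g(5.125) + g(6.375)].
Sum ≈ 4.0386.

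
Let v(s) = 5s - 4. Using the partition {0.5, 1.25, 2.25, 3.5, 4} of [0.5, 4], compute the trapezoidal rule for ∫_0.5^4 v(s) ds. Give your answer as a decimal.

25.375

Subinterval widths: 0.75, 1, 1.25, 0.5.
v(0.5) = -1.5, v(1.25) = 2.25, v(2.25) = 7.25, v(3.5) = 13.5, v(4) = 16.
On each subinterval the trapezoid contributes (Δs_i/2)·[v(s_{i-1}) + v(s_i)].
Sum = 25.375.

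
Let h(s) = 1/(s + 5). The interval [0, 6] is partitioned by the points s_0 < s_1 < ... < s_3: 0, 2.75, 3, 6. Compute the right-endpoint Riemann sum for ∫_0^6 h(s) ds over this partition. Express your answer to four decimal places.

0.6588

Subinterval widths: 2.75, 0.25, 3.
Right endpoints: 2.75, 3, 6.
h(2.75) = 4/31, h(3) = 0.125, h(6) = 1/11.
Sum = Σ Δs_i · h(s_i).
Sum ≈ 0.6588.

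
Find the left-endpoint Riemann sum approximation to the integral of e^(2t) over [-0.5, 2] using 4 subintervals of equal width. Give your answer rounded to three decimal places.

13.610

Δt = (2 − (-0.5))/4 = 0.625.
Left endpoints: -0.5, 0.125, 0.75, 1.375.
f(-0.5) ≈ 0.368, f(0.125) ≈ 1.284, f(0.75) ≈ 4.482, f(1.375) ≈ 15.643.
Sum = Δt · [f(-0.5) + f(0.125) + f(0.75) + f(1.375)].
Sum ≈ 13.610.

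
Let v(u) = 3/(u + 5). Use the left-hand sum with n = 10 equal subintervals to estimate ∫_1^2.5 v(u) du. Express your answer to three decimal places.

0.677

Δu = (2.5 − 1)/10 = 0.15.
Left endpoints: 1, 1.15, 1.3, 1.45, 1.6, 1.75, 1.9, 2.05, 2.2, 2.35.
v(1) = 0.5, v(1.15) = 20/41, v(1.3) = 10/21, v(1.45) = 20/43, v(1.6) = 5/11, v(1.75) = 4/9, v(1.9) = 10/23, v(2.05) = 20/47, v(2.2) = 5/12, v(2.35) = 20/49.
Sum = Δu · [v(1) + v(1.15) + v(1.3) + ...].
Sum ≈ 0.677.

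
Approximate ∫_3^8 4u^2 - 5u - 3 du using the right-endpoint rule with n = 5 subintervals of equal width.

595

Δu = (8 − 3)/5 = 1.
Right endpoints: 4, 5, 6, 7, 8.
f(4) = 41, f(5) = 72, f(6) = 111, f(7) = 158, f(8) = 213.
Sum = Δu · [f(4) + f(5) + f(6) + f(7) + f(8)].
Sum = 595.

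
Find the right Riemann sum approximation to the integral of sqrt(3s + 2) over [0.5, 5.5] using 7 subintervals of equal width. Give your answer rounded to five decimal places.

Δs = (5.5 − 0.5)/7 = 5/7.
Right endpoints: 17/14, 27/14, 37/14, 47/14, 57/14, 67/14, 5.5.
f(17/14) ≈ 2.37547, f(27/14) ≈ 2.79029, f(37/14) ≈ 3.15096, f(47/14) ≈ 3.47440, f(57/14) ≈ 3.77018, f(67/14) ≈ 4.04440, f(5.5) ≈ 4.30116.
Sum = Δs · [f(17/14) + f(27/14) + f(37/14) + ...].
Sum ≈ 17.07633.

17.07633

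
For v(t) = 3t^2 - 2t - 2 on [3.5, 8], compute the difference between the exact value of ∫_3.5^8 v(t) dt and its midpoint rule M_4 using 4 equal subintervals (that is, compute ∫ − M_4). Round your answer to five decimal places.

1.42383

Exact integral: ∫_3.5^8 v(t) dt = 408.375.
M_4 ≈ 406.9511719.
Error ≈ 408.375 − 406.9511719 ≈ 1.42383.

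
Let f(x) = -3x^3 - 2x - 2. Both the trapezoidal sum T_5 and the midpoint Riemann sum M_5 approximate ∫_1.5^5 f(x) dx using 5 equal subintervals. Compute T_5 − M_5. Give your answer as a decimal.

T_5 = -503.06375.
M_5 = -490.5228125.
T_5 − M_5 = -12.5409375.

-12.5409375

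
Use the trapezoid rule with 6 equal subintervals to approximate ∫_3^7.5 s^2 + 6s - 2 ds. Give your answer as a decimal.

264.796875

Δs = (7.5 − 3)/6 = 0.75.
f(3) = 25, f(3.75) = 34.5625, f(4.5) = 45.25, f(5.25) = 57.0625, f(6) = 70, f(6.75) = 84.0625, f(7.5) = 99.25.
T_6 = (Δs/2)·[f(s_0) + 2f(s_1) + ... + 2f(s_{5}) + f(s_6)].
Sum = 264.796875.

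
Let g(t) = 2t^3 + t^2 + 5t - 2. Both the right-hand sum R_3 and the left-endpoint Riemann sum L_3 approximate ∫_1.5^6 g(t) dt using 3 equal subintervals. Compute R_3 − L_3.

R_3 = 1192.5.
L_3 = 470.25.
R_3 − L_3 = 722.25.

722.25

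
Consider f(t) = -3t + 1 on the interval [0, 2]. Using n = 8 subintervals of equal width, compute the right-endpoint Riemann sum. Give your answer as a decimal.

Δt = (2 − 0)/8 = 0.25.
Right endpoints: 0.25, 0.5, 0.75, 1, 1.25, 1.5, 1.75, 2.
f(0.25) = 0.25, f(0.5) = -0.5, f(0.75) = -1.25, f(1) = -2, f(1.25) = -2.75, f(1.5) = -3.5, f(1.75) = -4.25, f(2) = -5.
Sum = Δt · [f(0.25) + f(0.5) + f(0.75) + ...].
Sum = -4.75.

-4.75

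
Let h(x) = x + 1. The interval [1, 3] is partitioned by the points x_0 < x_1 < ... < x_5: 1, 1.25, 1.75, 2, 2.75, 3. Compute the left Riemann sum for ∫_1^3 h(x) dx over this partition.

Subinterval widths: 0.25, 0.5, 0.25, 0.75, 0.25.
Left endpoints: 1, 1.25, 1.75, 2, 2.75.
h(1) = 2, h(1.25) = 2.25, h(1.75) = 2.75, h(2) = 3, h(2.75) = 3.75.
Sum = Σ Δx_i · h(x_i).
Sum = 5.5.

5.5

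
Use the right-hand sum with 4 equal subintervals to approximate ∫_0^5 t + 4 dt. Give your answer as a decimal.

35.625

Δt = (5 − 0)/4 = 1.25.
Right endpoints: 1.25, 2.5, 3.75, 5.
f(1.25) = 5.25, f(2.5) = 6.5, f(3.75) = 7.75, f(5) = 9.
Sum = Δt · [f(1.25) + f(2.5) + f(3.75) + f(5)].
Sum = 35.625.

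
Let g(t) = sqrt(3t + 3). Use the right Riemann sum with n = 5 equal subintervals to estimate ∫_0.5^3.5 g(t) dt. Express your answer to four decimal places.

9.3583

Δt = (3.5 − 0.5)/5 = 0.6.
Right endpoints: 1.1, 1.7, 2.3, 2.9, 3.5.
g(1.1) ≈ 2.5100, g(1.7) ≈ 2.8460, g(2.3) ≈ 3.1464, g(2.9) ≈ 3.4205, g(3.5) ≈ 3.6742.
Sum = Δt · [g(1.1) + g(1.7) + g(2.3) + g(2.9) + g(3.5)].
Sum ≈ 9.3583.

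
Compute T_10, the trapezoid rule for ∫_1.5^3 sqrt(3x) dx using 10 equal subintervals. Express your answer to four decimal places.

3.8783

Δx = (3 − 1.5)/10 = 0.15.
f(1.5) ≈ 2.1213, f(1.65) ≈ 2.2249, f(1.8) ≈ 2.3238, f(1.95) ≈ 2.4187, f(2.1) ≈ 2.5100, f(2.25) ≈ 2.5981, f(2.4) ≈ 2.6833, f(2.55) ≈ 2.7659, f(2.7) ≈ 2.8460, f(2.85) ≈ 2.9240, f(3) ≈ 3.0000.
T_10 = (Δx/2)·[f(x_0) + 2f(x_1) + ... + 2f(x_{9}) + f(x_10)].
Sum ≈ 3.8783.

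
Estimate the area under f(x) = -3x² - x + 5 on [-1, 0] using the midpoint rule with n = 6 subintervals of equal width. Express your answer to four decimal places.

Δx = (0 − (-1))/6 = 1/6.
Midpoints: -11/12, -0.75, -7/12, -5/12, -0.25, -1/12.
f(-11/12) = 163/48, f(-0.75) = 4.0625, f(-7/12) = 4.5625, f(-5/12) = 235/48, f(-0.25) = 5.0625, f(-1/12) = 5.0625.
Sum = Δx · [f(-11/12) + f(-0.75) + f(-7/12) + ...].
Sum ≈ 4.5069.

4.5069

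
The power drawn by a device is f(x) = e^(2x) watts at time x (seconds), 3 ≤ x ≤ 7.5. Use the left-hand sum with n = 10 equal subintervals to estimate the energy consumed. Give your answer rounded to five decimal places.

1007723.44442

Δx = (7.5 − 3)/10 = 0.45.
Left endpoints: 3, 3.45, 3.9, 4.35, 4.8, 5.25, 5.7, 6.15, 6.6, 7.05.
f(3) ≈ 403.42879, f(3.45) ≈ 992.27472, f(3.9) ≈ 2440.60198, f(4.35) ≈ 6002.91222, f(4.8) ≈ 14764.78157, f(5.25) ≈ 36315.50267, f(5.7) ≈ 89321.72336, f(6.15) ≈ 219695.98867, f(6.6) ≈ 540364.93725, f(7.05) ≈ 1329083.28081.
Sum = Δx · [f(3) + f(3.45) + f(3.9) + ...].
Sum ≈ 1007723.44442.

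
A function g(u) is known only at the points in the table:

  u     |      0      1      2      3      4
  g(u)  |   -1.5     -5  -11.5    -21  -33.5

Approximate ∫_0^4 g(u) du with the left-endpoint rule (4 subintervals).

-39

Δu = 1.
Sum = 1·[(-1.5) + (-5) + (-11.5) + (-21)] = -39.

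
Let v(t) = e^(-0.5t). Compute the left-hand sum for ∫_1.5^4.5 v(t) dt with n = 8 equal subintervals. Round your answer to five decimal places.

Δt = (4.5 − 1.5)/8 = 0.375.
Left endpoints: 1.5, 1.875, 2.25, 2.625, 3, 3.375, 3.75, 4.125.
v(1.5) ≈ 0.47237, v(1.875) ≈ 0.39161, v(2.25) ≈ 0.32465, v(2.625) ≈ 0.26915, v(3) ≈ 0.22313, v(3.375) ≈ 0.18498, v(3.75) ≈ 0.15335, v(4.125) ≈ 0.12714.
Sum = Δt · [v(1.5) + v(1.875) + v(2.25) + ...].
Sum ≈ 0.80489.

0.80489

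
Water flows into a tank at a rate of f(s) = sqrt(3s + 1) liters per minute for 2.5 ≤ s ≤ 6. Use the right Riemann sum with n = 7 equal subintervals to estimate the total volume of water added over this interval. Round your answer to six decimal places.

Δs = (6 − 2.5)/7 = 0.5.
Right endpoints: 3, 3.5, 4, 4.5, 5, 5.5, 6.
f(3) ≈ 3.162278, f(3.5) ≈ 3.391165, f(4) ≈ 3.605551, f(4.5) ≈ 3.807887, f(5) ≈ 4.000000, f(5.5) ≈ 4.183300, f(6) ≈ 4.358899.
Sum = Δs · [f(3) + f(3.5) + f(4) + ...].
Sum ≈ 13.254540.

13.254540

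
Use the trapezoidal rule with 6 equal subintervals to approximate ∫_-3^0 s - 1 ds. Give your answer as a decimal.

-7.5

Δs = (0 − (-3))/6 = 0.5.
f(-3) = -4, f(-2.5) = -3.5, f(-2) = -3, f(-1.5) = -2.5, f(-1) = -2, f(-0.5) = -1.5, f(0) = -1.
T_6 = (Δs/2)·[f(s_0) + 2f(s_1) + ... + 2f(s_{5}) + f(s_6)].
Sum = -7.5.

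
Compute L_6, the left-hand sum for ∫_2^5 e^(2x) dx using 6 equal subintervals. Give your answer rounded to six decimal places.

6393.557588

Δx = (5 − 2)/6 = 0.5.
Left endpoints: 2, 2.5, 3, 3.5, 4, 4.5.
f(2) ≈ 54.598150, f(2.5) ≈ 148.413159, f(3) ≈ 403.428793, f(3.5) ≈ 1096.633158, f(4) ≈ 2980.957987, f(4.5) ≈ 8103.083928.
Sum = Δx · [f(2) + f(2.5) + f(3) + ...].
Sum ≈ 6393.557588.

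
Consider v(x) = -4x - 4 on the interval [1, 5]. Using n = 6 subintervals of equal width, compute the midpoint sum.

Δx = (5 − 1)/6 = 2/3.
Midpoints: 4/3, 2, 8/3, 10/3, 4, 14/3.
v(4/3) = -28/3, v(2) = -12, v(8/3) = -44/3, v(10/3) = -52/3, v(4) = -20, v(14/3) = -68/3.
Sum = Δx · [v(4/3) + v(2) + v(8/3) + ...].
Sum = -64.

-64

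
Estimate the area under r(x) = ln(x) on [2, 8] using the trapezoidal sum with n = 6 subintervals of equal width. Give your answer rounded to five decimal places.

9.21831

Δx = (8 − 2)/6 = 1.
r(2) ≈ 0.69315, r(3) ≈ 1.09861, r(4) ≈ 1.38629, r(5) ≈ 1.60944, r(6) ≈ 1.79176, r(7) ≈ 1.94591, r(8) ≈ 2.07944.
T_6 = (Δx/2)·[r(x_0) + 2r(x_1) + ... + 2r(x_{5}) + r(x_6)].
Sum ≈ 9.21831.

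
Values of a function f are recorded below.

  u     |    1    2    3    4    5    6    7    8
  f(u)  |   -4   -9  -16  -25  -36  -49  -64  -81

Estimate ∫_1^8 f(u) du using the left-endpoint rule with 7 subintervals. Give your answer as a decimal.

-203

Δu = 1.
Sum = 1·[(-4) + (-9) + (-16) + (-25) + (-36) + (-49) + (-64)] = -203.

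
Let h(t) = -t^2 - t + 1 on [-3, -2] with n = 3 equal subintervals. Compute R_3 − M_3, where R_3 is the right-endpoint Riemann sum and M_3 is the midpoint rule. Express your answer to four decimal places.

R_3 ≈ -2.185185.
M_3 ≈ -2.824074.
R_3 − M_3 ≈ 0.6389.

0.6389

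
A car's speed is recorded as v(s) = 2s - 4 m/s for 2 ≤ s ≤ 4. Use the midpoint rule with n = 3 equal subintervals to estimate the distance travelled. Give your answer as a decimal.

4

Δs = (4 − 2)/3 = 2/3.
Midpoints: 7/3, 3, 11/3.
v(7/3) = 2/3, v(3) = 2, v(11/3) = 10/3.
Sum = Δs · [v(7/3) + v(3) + v(11/3)].
Sum = 4.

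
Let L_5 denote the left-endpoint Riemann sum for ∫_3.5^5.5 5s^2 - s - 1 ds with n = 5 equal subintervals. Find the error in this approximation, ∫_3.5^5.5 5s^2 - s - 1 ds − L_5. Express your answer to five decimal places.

17.33333

Exact integral: ∫_3.5^5.5 f(s) ds ≈ 194.8333333.
L_5 = 177.5.
Error ≈ 194.8333333 − 177.5 ≈ 17.33333.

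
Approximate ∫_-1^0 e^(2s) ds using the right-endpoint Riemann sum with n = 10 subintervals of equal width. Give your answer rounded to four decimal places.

Δs = (0 − (-1))/10 = 0.1.
Right endpoints: -0.9, -0.8, -0.7, -0.6, -0.5, -0.4, -0.3, -0.2, -0.1, 0.
f(-0.9) ≈ 0.1653, f(-0.8) ≈ 0.2019, f(-0.7) ≈ 0.2466, f(-0.6) ≈ 0.3012, f(-0.5) ≈ 0.3679, f(-0.4) ≈ 0.4493, f(-0.3) ≈ 0.5488, f(-0.2) ≈ 0.6703, f(-0.1) ≈ 0.8187, f(0) ≈ 1.0000.
Sum = Δs · [f(-0.9) + f(-0.8) + f(-0.7) + ...].
Sum ≈ 0.4770.

0.4770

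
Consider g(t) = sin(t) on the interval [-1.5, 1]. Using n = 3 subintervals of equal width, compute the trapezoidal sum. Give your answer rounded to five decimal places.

Δt = (1 − (-1.5))/3 = 5/6.
g(-1.5) ≈ -0.99749, g(-2/3) ≈ -0.61837, g(1/6) ≈ 0.16590, g(1) ≈ 0.84147.
T_3 = (Δt/2)·[g(t_0) + 2g(t_1) + 2g(t_2) + g(t_3)].
Sum ≈ -0.44207.

-0.44207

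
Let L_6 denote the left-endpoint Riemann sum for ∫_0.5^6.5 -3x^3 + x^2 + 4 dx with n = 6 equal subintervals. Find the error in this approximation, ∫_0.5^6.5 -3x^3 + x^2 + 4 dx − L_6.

Exact integral: ∫_0.5^6.5 f(x) dx = -1223.25.
L_6 = -863.
Error = -1223.25 − (-863) = -360.25.

-360.25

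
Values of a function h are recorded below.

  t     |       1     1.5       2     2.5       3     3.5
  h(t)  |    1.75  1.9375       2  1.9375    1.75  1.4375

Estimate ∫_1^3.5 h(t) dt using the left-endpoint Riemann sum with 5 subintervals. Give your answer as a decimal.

Δt = 0.5.
Sum = 0.5·[1.75 + 1.9375 + 2 + 1.9375 + 1.75] = 4.6875.

4.6875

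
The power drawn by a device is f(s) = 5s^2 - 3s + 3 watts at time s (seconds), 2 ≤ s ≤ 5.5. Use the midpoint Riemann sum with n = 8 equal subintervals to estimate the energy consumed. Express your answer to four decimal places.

Δs = (5.5 − 2)/8 = 0.4375.
Midpoints: 2.21875, 2.65625, 3.09375, 3.53125, 3.96875, 4.40625, 4.84375, 5.28125.
f(2.21875) = 21461/1024, f(2.65625) = 31037/1024, f(3.09375) = 42573/1024, f(3.53125) = 56069/1024, f(3.96875) = 71525/1024, f(4.40625) = 88941/1024, f(4.84375) = 108317/1024, f(5.28125) = 129653/1024.
Sum = Δs · [f(2.21875) + f(2.65625) + f(3.09375) + ...].
Sum ≈ 234.8042.

234.8042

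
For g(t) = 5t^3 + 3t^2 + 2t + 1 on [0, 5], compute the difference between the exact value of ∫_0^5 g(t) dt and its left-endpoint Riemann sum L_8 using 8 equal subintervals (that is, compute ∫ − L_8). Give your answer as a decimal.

208.69140625

Exact integral: ∫_0^5 g(t) dt = 936.25.
L_8 = 727.55859375.
Error = 936.25 − 727.55859375 = 208.69140625.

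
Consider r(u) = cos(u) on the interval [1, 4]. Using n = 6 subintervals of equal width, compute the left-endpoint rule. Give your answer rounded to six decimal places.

Δu = (4 − 1)/6 = 0.5.
Left endpoints: 1, 1.5, 2, 2.5, 3, 3.5.
r(1) ≈ 0.540302, r(1.5) ≈ 0.070737, r(2) ≈ -0.416147, r(2.5) ≈ -0.801144, r(3) ≈ -0.989992, r(3.5) ≈ -0.936457.
Sum = Δu · [r(1) + r(1.5) + r(2) + ...].
Sum ≈ -1.266350.

-1.266350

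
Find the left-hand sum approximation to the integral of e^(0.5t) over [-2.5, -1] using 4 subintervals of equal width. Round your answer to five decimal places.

Δt = (-1 − (-2.5))/4 = 0.375.
Left endpoints: -2.5, -2.125, -1.75, -1.375.
f(-2.5) ≈ 0.28650, f(-2.125) ≈ 0.34559, f(-1.75) ≈ 0.41686, f(-1.375) ≈ 0.50283.
Sum = Δt · [f(-2.5) + f(-2.125) + f(-1.75) + f(-1.375)].
Sum ≈ 0.58192.

0.58192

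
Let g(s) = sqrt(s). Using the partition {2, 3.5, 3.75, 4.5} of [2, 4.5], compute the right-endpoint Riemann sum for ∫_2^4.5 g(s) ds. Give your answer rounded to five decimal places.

Subinterval widths: 1.5, 0.25, 0.75.
Right endpoints: 3.5, 3.75, 4.5.
g(3.5) ≈ 1.87083, g(3.75) ≈ 1.93649, g(4.5) ≈ 2.12132.
Sum = Σ Δs_i · g(s_i).
Sum ≈ 4.88136.

4.88136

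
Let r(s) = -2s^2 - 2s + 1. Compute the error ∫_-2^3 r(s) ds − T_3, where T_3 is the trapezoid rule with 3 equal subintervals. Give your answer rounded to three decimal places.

4.630

Exact integral: ∫_-2^3 r(s) ds ≈ -23.33333.
T_3 ≈ -27.96296.
Error ≈ -23.33333 − (-27.96296) ≈ 4.630.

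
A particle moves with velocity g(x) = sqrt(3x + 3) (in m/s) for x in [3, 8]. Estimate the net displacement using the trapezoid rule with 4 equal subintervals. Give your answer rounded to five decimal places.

Δx = (8 − 3)/4 = 1.25.
g(3) ≈ 3.46410, g(4.25) ≈ 3.96863, g(5.5) ≈ 4.41588, g(6.75) ≈ 4.82183, g(8) ≈ 5.19615.
T_4 = (Δx/2)·[g(x_0) + 2g(x_1) + 2g(x_2) + 2g(x_3) + g(x_4)].
Sum ≈ 21.92057.

21.92057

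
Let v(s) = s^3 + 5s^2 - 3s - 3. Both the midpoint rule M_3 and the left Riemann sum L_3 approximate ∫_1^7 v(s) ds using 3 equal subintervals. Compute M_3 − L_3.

462

M_3 = 1046.
L_3 = 584.
M_3 − L_3 = 462.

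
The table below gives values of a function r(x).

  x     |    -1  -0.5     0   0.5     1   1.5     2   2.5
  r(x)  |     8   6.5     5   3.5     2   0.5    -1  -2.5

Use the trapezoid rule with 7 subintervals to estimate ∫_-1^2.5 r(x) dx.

9.625

Δx = 0.5.
T_7 = (0.5/2)·[8 + 2·6.5 + 2·5 + 2·3.5 + 2·2 + 2·0.5 + 2·(-1) + (-2.5)] = 9.625.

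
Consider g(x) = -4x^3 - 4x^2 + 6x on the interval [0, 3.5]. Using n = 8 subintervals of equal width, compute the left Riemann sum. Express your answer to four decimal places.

Δx = (3.5 − 0)/8 = 0.4375.
Left endpoints: 0, 0.4375, 0.875, 1.3125, 1.75, 2.1875, 2.625, 3.0625.
g(0) = 0, g(0.4375) = 1561/1024, g(0.875) = -0.4921875, g(1.3125) = -8253/1024, g(1.75) = -23.1875, g(2.1875) = -49035/1024, g(2.625) = -84.1640625, g(3.0625) = -137249/1024.
Sum = Δx · [g(0) + g(0.4375) + g(0.875) + ...].
Sum ≈ -129.6299.

-129.6299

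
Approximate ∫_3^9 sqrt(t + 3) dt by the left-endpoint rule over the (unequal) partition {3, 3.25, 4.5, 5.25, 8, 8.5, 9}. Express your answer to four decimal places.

Subinterval widths: 0.25, 1.25, 0.75, 2.75, 0.5, 0.5.
Left endpoints: 3, 3.25, 4.5, 5.25, 8, 8.5.
f(3) ≈ 2.4495, f(3.25) ≈ 2.5000, f(4.5) ≈ 2.7386, f(5.25) ≈ 2.8723, f(8) ≈ 3.3166, f(8.5) ≈ 3.3912.
Sum = Σ Δt_i · f(t_i).
Sum ≈ 17.0440.

17.0440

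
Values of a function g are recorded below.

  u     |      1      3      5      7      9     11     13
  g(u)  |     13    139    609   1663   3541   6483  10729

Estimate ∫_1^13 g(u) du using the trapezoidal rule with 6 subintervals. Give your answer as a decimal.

35612

Δu = 2.
T_6 = (2/2)·[13 + 2·139 + 2·609 + 2·1663 + 2·3541 + 2·6483 + 10729] = 35612.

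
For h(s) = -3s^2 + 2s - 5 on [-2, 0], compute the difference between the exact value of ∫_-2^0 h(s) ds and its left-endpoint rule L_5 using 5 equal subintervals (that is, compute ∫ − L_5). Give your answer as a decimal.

Exact integral: ∫_-2^0 h(s) ds = -22.
L_5 = -25.36.
Error = -22 − (-25.36) = 3.36.

3.36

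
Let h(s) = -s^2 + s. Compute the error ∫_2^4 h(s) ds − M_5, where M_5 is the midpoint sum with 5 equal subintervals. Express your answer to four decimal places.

Exact integral: ∫_2^4 h(s) ds ≈ -12.666667.
M_5 = -12.64.
Error ≈ -12.666667 − (-12.64) ≈ -0.0267.

-0.0267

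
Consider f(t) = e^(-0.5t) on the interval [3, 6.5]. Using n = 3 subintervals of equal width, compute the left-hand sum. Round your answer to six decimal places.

0.486649

Δt = (6.5 − 3)/3 = 7/6.
Left endpoints: 3, 25/6, 16/3.
f(3) ≈ 0.223130, f(25/6) ≈ 0.124514, f(16/3) ≈ 0.069483.
Sum = Δt · [f(3) + f(25/6) + f(16/3)].
Sum ≈ 0.486649.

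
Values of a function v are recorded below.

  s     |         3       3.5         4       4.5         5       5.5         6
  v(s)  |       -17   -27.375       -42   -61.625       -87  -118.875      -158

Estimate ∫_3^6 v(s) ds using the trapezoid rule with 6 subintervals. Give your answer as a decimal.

Δs = 0.5.
T_6 = (0.5/2)·[(-17) + 2·(-27.375) + 2·(-42) + 2·(-61.625) + 2·(-87) + 2·(-118.875) + (-158)] = -212.1875.

-212.1875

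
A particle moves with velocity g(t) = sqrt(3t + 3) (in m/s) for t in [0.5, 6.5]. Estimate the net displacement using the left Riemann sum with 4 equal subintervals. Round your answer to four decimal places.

19.5573

Δt = (6.5 − 0.5)/4 = 1.5.
Left endpoints: 0.5, 2, 3.5, 5.
g(0.5) ≈ 2.1213, g(2) ≈ 3.0000, g(3.5) ≈ 3.6742, g(5) ≈ 4.2426.
Sum = Δt · [g(0.5) + g(2) + g(3.5) + g(5)].
Sum ≈ 19.5573.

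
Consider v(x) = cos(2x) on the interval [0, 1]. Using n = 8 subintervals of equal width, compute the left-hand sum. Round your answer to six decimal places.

Δx = (1 − 0)/8 = 0.125.
Left endpoints: 0, 0.125, 0.25, 0.375, 0.5, 0.625, 0.75, 0.875.
v(0) ≈ 1.000000, v(0.125) ≈ 0.968912, v(0.25) ≈ 0.877583, v(0.375) ≈ 0.731689, v(0.5) ≈ 0.540302, v(0.625) ≈ 0.315322, v(0.75) ≈ 0.070737, v(0.875) ≈ -0.178246.
Sum = Δx · [v(0) + v(0.125) + v(0.25) + ...].
Sum ≈ 0.540787.

0.540787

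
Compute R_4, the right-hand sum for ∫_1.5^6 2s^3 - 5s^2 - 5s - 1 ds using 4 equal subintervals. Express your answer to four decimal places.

350.4551

Δs = (6 − 1.5)/4 = 1.125.
Right endpoints: 2.625, 3.75, 4.875, 6.
f(2.625) = -12.40234375, f(3.75) = 15.40625, f(4.875) = 87.51171875, f(6) = 221.
Sum = Δs · [f(2.625) + f(3.75) + f(4.875) + f(6)].
Sum ≈ 350.4551.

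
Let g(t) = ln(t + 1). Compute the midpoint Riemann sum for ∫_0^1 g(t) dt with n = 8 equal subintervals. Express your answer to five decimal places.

Δt = (1 − 0)/8 = 0.125.
Midpoints: 0.0625, 0.1875, 0.3125, 0.4375, 0.5625, 0.6875, 0.8125, 0.9375.
g(0.0625) ≈ 0.06062, g(0.1875) ≈ 0.17185, g(0.3125) ≈ 0.27193, g(0.4375) ≈ 0.36291, g(0.5625) ≈ 0.44629, g(0.6875) ≈ 0.52325, g(0.8125) ≈ 0.59471, g(0.9375) ≈ 0.66140.
Sum = Δt · [g(0.0625) + g(0.1875) + g(0.3125) + ...].
Sum ≈ 0.38662.

0.38662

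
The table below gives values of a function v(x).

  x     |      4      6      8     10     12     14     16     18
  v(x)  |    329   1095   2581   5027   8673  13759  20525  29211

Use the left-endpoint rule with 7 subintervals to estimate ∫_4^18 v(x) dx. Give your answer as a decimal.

103978

Δx = 2.
Sum = 2·[329 + 1095 + 2581 + 5027 + 8673 + 13759 + 20525] = 103978.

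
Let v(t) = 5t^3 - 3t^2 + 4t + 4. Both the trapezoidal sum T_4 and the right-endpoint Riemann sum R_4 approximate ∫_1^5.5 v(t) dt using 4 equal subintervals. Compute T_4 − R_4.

-425.8828125

T_4 ≈ 1097.12988281.
R_4 ≈ 1523.01269531.
T_4 − R_4 = -425.8828125.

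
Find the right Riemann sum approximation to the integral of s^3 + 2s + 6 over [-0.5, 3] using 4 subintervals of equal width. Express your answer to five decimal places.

66.58887

Δs = (3 − (-0.5))/4 = 0.875.
Right endpoints: 0.375, 1.25, 2.125, 3.
f(0.375) = 3483/512, f(1.25) = 10.453125, f(2.125) = 10161/512, f(3) = 39.
Sum = Δs · [f(0.375) + f(1.25) + f(2.125) + f(3)].
Sum ≈ 66.58887.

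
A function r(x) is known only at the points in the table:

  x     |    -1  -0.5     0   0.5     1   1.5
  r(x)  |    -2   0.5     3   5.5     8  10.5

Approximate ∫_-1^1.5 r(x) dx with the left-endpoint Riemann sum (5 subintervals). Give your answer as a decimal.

7.5

Δx = 0.5.
Sum = 0.5·[(-2) + 0.5 + 3 + 5.5 + 8] = 7.5.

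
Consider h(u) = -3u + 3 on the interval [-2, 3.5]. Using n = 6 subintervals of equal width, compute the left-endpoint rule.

Δu = (3.5 − (-2))/6 = 11/12.
Left endpoints: -2, -13/12, -1/6, 0.75, 5/3, 31/12.
h(-2) = 9, h(-13/12) = 6.25, h(-1/6) = 3.5, h(0.75) = 0.75, h(5/3) = -2, h(31/12) = -4.75.
Sum = Δu · [h(-2) + h(-13/12) + h(-1/6) + ...].
Sum = 11.6875.

11.6875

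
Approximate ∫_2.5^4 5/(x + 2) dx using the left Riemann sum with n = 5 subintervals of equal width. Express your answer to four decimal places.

Δx = (4 − 2.5)/5 = 0.3.
Left endpoints: 2.5, 2.8, 3.1, 3.4, 3.7.
f(2.5) = 10/9, f(2.8) = 25/24, f(3.1) = 50/51, f(3.4) = 25/27, f(3.7) = 50/57.
Sum = Δx · [f(2.5) + f(2.8) + f(3.1) + f(3.4) + f(3.7)].
Sum ≈ 1.4809.

1.4809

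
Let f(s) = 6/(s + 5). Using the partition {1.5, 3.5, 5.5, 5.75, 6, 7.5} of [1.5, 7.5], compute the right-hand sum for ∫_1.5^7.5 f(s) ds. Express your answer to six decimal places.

3.550520

Subinterval widths: 2, 2, 0.25, 0.25, 1.5.
Right endpoints: 3.5, 5.5, 5.75, 6, 7.5.
f(3.5) = 12/17, f(5.5) = 4/7, f(5.75) = 24/43, f(6) = 6/11, f(7.5) = 0.48.
Sum = Σ Δs_i · f(s_i).
Sum ≈ 3.550520.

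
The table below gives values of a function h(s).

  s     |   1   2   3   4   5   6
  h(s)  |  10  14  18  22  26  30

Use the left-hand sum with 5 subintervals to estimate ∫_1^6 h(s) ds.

90

Δs = 1.
Sum = 1·[10 + 14 + 18 + 22 + 26] = 90.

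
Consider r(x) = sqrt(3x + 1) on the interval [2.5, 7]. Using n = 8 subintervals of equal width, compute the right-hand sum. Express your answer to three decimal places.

Δx = (7 − 2.5)/8 = 0.5625.
Right endpoints: 3.0625, 3.625, 4.1875, 4.75, 5.3125, 5.875, 6.4375, 7.
r(3.0625) ≈ 3.192, r(3.625) ≈ 3.446, r(4.1875) ≈ 3.683, r(4.75) ≈ 3.905, r(5.3125) ≈ 4.116, r(5.875) ≈ 4.316, r(6.4375) ≈ 4.507, r(7) ≈ 4.690.
Sum = Δx · [r(3.0625) + r(3.625) + r(4.1875) + ...].
Sum ≈ 17.918.

17.918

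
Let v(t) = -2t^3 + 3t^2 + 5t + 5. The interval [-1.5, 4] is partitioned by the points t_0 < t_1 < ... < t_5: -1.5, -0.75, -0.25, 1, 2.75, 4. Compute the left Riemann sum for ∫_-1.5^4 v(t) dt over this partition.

Subinterval widths: 0.75, 0.5, 1.25, 1.75, 1.25.
Left endpoints: -1.5, -0.75, -0.25, 1, 2.75.
v(-1.5) = 11, v(-0.75) = 3.78125, v(-0.25) = 3.96875, v(1) = 11, v(2.75) = -0.15625.
Sum = Σ Δt_i · v(t_i).
Sum = 34.15625.

34.15625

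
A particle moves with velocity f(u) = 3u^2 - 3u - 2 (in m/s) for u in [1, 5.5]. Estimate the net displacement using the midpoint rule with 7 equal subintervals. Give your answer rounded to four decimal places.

112.0351

Δu = (5.5 − 1)/7 = 9/14.
Midpoints: 37/28, 55/28, 73/28, 3.25, 109/28, 127/28, 145/28.
f(37/28) = -569/784, f(55/28) = 2887/784, f(73/28) = 8287/784, f(3.25) = 19.9375, f(109/28) = 24919/784, f(127/28) = 36151/784, f(145/28) = 49327/784.
Sum = Δu · [f(37/28) + f(55/28) + f(73/28) + ...].
Sum ≈ 112.0351.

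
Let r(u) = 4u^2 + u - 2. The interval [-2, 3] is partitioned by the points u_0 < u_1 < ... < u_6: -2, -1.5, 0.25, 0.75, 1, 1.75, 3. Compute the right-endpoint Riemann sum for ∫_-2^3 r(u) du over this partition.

56.625

Subinterval widths: 0.5, 1.75, 0.5, 0.25, 0.75, 1.25.
Right endpoints: -1.5, 0.25, 0.75, 1, 1.75, 3.
r(-1.5) = 5.5, r(0.25) = -1.5, r(0.75) = 1, r(1) = 3, r(1.75) = 12, r(3) = 37.
Sum = Σ Δu_i · r(u_i).
Sum = 56.625.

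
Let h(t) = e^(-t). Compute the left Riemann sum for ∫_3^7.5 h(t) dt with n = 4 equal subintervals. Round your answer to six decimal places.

Δt = (7.5 − 3)/4 = 1.125.
Left endpoints: 3, 4.125, 5.25, 6.375.
h(3) ≈ 0.049787, h(4.125) ≈ 0.016163, h(5.25) ≈ 0.005248, h(6.375) ≈ 0.001704.
Sum = Δt · [h(3) + h(4.125) + h(5.25) + h(6.375)].
Sum ≈ 0.082014.

0.082014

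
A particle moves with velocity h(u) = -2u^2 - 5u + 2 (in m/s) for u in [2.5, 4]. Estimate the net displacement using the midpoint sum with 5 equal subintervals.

-53.6025

Δu = (4 − 2.5)/5 = 0.3.
Midpoints: 2.65, 2.95, 3.25, 3.55, 3.85.
h(2.65) = -25.295, h(2.95) = -30.155, h(3.25) = -35.375, h(3.55) = -40.955, h(3.85) = -46.895.
Sum = Δu · [h(2.65) + h(2.95) + h(3.25) + h(3.55) + h(3.85)].
Sum = -53.6025.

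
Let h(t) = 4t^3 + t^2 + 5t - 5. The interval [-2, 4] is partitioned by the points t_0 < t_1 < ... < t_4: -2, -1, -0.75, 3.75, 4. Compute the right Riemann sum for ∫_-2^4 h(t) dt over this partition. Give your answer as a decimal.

1130.65625

Subinterval widths: 1, 0.25, 4.5, 0.25.
Right endpoints: -1, -0.75, 3.75, 4.
h(-1) = -13, h(-0.75) = -9.875, h(3.75) = 238.75, h(4) = 287.
Sum = Σ Δt_i · h(t_i).
Sum = 1130.65625.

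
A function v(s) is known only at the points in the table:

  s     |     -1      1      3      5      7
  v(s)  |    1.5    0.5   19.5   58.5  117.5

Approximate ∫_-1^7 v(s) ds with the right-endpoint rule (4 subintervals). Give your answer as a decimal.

Δs = 2.
Sum = 2·[0.5 + 19.5 + 58.5 + 117.5] = 392.

392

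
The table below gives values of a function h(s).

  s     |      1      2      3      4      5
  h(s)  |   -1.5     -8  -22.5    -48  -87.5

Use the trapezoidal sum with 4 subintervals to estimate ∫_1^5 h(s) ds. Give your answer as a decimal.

-123

Δs = 1.
T_4 = (1/2)·[(-1.5) + 2·(-8) + 2·(-22.5) + 2·(-48) + (-87.5)] = -123.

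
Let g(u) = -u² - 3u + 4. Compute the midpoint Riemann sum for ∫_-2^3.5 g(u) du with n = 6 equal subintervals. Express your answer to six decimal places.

-6.948206

Δu = (3.5 − (-2))/6 = 11/12.
Midpoints: -37/24, -0.625, 7/24, 29/24, 2.125, 73/24.
g(-37/24) = 3599/576, g(-0.625) = 5.484375, g(7/24) = 1751/576, g(29/24) = -625/576, g(2.125) = -6.890625, g(73/24) = -8281/576.
Sum = Δu · [g(-37/24) + g(-0.625) + g(7/24) + ...].
Sum ≈ -6.948206.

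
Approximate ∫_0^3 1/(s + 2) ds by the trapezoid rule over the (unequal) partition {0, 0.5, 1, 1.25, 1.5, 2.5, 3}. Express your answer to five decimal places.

Subinterval widths: 0.5, 0.5, 0.25, 0.25, 1, 0.5.
f(0) = 0.5, f(0.5) = 0.4, f(1) = 1/3, f(1.25) = 4/13, f(1.5) = 2/7, f(2.5) = 2/9, f(3) = 0.2.
On each subinterval the trapezoid contributes (Δs_i/2)·[f(s_{i-1}) + f(s_i)].
Sum ≈ 0.92216.

0.92216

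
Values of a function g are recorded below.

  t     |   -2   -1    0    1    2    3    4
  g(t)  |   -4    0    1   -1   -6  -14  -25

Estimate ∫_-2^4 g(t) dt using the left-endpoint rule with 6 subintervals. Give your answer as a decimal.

Δt = 1.
Sum = 1·[(-4) + 0 + 1 + (-1) + (-6) + (-14)] = -24.

-24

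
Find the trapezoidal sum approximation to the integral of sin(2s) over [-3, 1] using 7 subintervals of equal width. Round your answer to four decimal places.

Δs = (1 − (-3))/7 = 4/7.
f(-3) ≈ 0.2794, f(-17/7) ≈ 0.9895, f(-13/7) ≈ 0.5419, f(-9/7) ≈ -0.5398, f(-5/7) ≈ -0.9899, f(-1/7) ≈ -0.2818, f(3/7) ≈ 0.7560, f(1) ≈ 0.9093.
T_7 = (Δs/2)·[f(s_0) + 2f(s_1) + ... + 2f(s_{6}) + f(s_7)].
Sum ≈ 0.6116.

0.6116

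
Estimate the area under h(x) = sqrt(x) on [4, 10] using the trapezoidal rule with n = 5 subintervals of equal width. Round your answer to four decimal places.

Δx = (10 − 4)/5 = 1.2.
h(4) ≈ 2.0000, h(5.2) ≈ 2.2804, h(6.4) ≈ 2.5298, h(7.6) ≈ 2.7568, h(8.8) ≈ 2.9665, h(10) ≈ 3.1623.
T_5 = (Δx/2)·[h(x_0) + 2h(x_1) + ... + 2h(x_{4}) + h(x_5)].
Sum ≈ 15.7375.

15.7375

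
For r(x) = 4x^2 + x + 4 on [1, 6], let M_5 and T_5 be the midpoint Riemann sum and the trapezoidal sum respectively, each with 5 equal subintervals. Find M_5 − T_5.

M_5 = 322.5.
T_5 = 327.5.
M_5 − T_5 = -5.

-5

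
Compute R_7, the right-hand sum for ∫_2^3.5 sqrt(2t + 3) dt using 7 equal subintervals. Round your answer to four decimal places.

Δt = (3.5 − 2)/7 = 3/14.
Right endpoints: 31/14, 17/7, 37/14, 20/7, 43/14, 23/7, 3.5.
f(31/14) ≈ 2.7255, f(17/7) ≈ 2.8031, f(37/14) ≈ 2.8785, f(20/7) ≈ 2.9520, f(43/14) ≈ 3.0237, f(23/7) ≈ 3.0938, f(3.5) ≈ 3.1623.
Sum = Δt · [f(31/14) + f(17/7) + f(37/14) + ...].
Sum ≈ 4.4226.

4.4226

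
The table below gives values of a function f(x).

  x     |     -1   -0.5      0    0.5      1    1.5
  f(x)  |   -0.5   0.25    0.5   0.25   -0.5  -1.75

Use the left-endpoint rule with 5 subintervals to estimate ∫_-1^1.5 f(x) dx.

0

Δx = 0.5.
Sum = 0.5·[(-0.5) + 0.25 + 0.5 + 0.25 + (-0.5)] = 0.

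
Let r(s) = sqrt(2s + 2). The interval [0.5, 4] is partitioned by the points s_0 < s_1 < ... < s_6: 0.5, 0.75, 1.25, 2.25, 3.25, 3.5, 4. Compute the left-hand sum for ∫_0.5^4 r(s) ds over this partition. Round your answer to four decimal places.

8.2681

Subinterval widths: 0.25, 0.5, 1, 1, 0.25, 0.5.
Left endpoints: 0.5, 0.75, 1.25, 2.25, 3.25, 3.5.
r(0.5) ≈ 1.7321, r(0.75) ≈ 1.8708, r(1.25) ≈ 2.1213, r(2.25) ≈ 2.5495, r(3.25) ≈ 2.9155, r(3.5) ≈ 3.0000.
Sum = Σ Δs_i · r(s_i).
Sum ≈ 8.2681.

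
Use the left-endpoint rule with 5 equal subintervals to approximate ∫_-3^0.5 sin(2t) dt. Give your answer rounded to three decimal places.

-0.022

Δt = (0.5 − (-3))/5 = 0.7.
Left endpoints: -3, -2.3, -1.6, -0.9, -0.2.
f(-3) ≈ 0.279, f(-2.3) ≈ 0.994, f(-1.6) ≈ 0.058, f(-0.9) ≈ -0.974, f(-0.2) ≈ -0.389.
Sum = Δt · [f(-3) + f(-2.3) + f(-1.6) + f(-0.9) + f(-0.2)].
Sum ≈ -0.022.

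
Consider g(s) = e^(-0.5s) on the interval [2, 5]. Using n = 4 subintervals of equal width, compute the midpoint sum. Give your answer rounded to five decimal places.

0.56825

Δs = (5 − 2)/4 = 0.75.
Midpoints: 2.375, 3.125, 3.875, 4.625.
g(2.375) ≈ 0.30498, g(3.125) ≈ 0.20961, g(3.875) ≈ 0.14406, g(4.625) ≈ 0.09901.
Sum = Δs · [g(2.375) + g(3.125) + g(3.875) + g(4.625)].
Sum ≈ 0.56825.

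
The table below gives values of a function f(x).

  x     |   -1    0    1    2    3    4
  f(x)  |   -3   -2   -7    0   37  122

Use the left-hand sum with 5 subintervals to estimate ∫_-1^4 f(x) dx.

25

Δx = 1.
Sum = 1·[(-3) + (-2) + (-7) + 0 + 37] = 25.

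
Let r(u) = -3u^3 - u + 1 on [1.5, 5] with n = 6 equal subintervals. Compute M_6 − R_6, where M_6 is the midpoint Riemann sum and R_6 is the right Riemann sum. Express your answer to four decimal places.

M_6 ≈ -469.925130.
R_6 ≈ -586.076823.
M_6 − R_6 ≈ 116.1517.

116.1517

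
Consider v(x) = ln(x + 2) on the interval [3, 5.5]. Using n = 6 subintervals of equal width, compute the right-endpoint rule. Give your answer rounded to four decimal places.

4.6481

Δx = (5.5 − 3)/6 = 5/12.
Right endpoints: 41/12, 23/6, 4.25, 14/3, 61/12, 5.5.
v(41/12) ≈ 1.6895, v(23/6) ≈ 1.7636, v(4.25) ≈ 1.8326, v(14/3) ≈ 1.8971, v(61/12) ≈ 1.9577, v(5.5) ≈ 2.0149.
Sum = Δx · [v(41/12) + v(23/6) + v(4.25) + ...].
Sum ≈ 4.6481.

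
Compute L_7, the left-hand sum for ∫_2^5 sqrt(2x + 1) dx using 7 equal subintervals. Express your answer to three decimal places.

8.200

Δx = (5 − 2)/7 = 3/7.
Left endpoints: 2, 17/7, 20/7, 23/7, 26/7, 29/7, 32/7.
f(2) ≈ 2.236, f(17/7) ≈ 2.420, f(20/7) ≈ 2.591, f(23/7) ≈ 2.752, f(26/7) ≈ 2.903, f(29/7) ≈ 3.047, f(32/7) ≈ 3.185.
Sum = Δx · [f(2) + f(17/7) + f(20/7) + ...].
Sum ≈ 8.200.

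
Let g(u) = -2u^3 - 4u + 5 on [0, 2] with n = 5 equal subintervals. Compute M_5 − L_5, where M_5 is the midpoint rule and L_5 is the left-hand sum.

M_5 = -5.84.
L_5 = -1.52.
M_5 − L_5 = -4.32.

-4.32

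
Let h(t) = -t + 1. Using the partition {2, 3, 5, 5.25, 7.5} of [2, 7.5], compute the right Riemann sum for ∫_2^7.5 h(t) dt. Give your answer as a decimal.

Subinterval widths: 1, 2, 0.25, 2.25.
Right endpoints: 3, 5, 5.25, 7.5.
h(3) = -2, h(5) = -4, h(5.25) = -4.25, h(7.5) = -6.5.
Sum = Σ Δt_i · h(t_i).
Sum = -25.6875.

-25.6875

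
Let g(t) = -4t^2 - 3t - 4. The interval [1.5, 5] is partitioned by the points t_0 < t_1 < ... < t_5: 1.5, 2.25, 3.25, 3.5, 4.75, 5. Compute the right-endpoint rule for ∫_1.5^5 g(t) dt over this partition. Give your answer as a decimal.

Subinterval widths: 0.75, 1, 0.25, 1.25, 0.25.
Right endpoints: 2.25, 3.25, 3.5, 4.75, 5.
g(2.25) = -31, g(3.25) = -56, g(3.5) = -63.5, g(4.75) = -108.5, g(5) = -119.
Sum = Σ Δt_i · g(t_i).
Sum = -260.5.

-260.5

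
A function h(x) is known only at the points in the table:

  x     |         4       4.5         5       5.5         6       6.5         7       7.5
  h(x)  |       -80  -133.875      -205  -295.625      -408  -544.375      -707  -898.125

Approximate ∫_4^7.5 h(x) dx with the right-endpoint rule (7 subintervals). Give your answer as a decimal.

-1596

Δx = 0.5.
Sum = 0.5·[(-133.875) + (-205) + (-295.625) + (-408) + (-544.375) + (-707) + (-898.125)] = -1596.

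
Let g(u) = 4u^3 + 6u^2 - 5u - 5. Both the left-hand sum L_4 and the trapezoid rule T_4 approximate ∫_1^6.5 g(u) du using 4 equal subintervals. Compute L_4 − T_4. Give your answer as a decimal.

-903.71875

L_4 = 1385.35546875.
T_4 = 2289.07421875.
L_4 − T_4 = -903.71875.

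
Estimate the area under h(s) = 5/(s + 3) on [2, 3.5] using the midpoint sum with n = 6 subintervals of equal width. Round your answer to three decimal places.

Δs = (3.5 − 2)/6 = 0.25.
Midpoints: 2.125, 2.375, 2.625, 2.875, 3.125, 3.375.
h(2.125) = 40/41, h(2.375) = 40/43, h(2.625) = 8/9, h(2.875) = 40/47, h(3.125) = 40/49, h(3.375) = 40/51.
Sum = Δs · [h(2.125) + h(2.375) + h(2.625) + ...].
Sum ≈ 1.312.

1.312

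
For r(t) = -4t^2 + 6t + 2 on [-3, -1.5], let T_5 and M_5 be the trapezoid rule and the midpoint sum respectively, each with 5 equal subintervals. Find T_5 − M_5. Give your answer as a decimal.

-0.135

T_5 = -48.84.
M_5 = -48.705.
T_5 − M_5 = -0.135.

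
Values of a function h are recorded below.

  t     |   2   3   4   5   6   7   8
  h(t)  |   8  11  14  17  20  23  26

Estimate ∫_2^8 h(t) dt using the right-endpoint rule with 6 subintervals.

111

Δt = 1.
Sum = 1·[11 + 14 + 17 + 20 + 23 + 26] = 111.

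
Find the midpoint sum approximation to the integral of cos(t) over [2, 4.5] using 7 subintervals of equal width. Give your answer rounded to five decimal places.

Δt = (4.5 − 2)/7 = 5/14.
Midpoints: 61/28, 71/28, 81/28, 3.25, 101/28, 111/28, 121/28.
f(61/28) ≈ -0.57104, f(71/28) ≈ -0.82200, f(81/28) ≈ -0.96922, f(3.25) ≈ -0.99413, f(101/28) ≈ -0.89357, f(111/28) ≈ -0.68025, f(121/28) ≈ -0.38108.
Sum = Δt · [f(61/28) + f(71/28) + f(81/28) + ...].
Sum ≈ -1.89689.

-1.89689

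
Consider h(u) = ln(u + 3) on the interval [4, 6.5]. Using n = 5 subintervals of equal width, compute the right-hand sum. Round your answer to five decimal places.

5.34146

Δu = (6.5 − 4)/5 = 0.5.
Right endpoints: 4.5, 5, 5.5, 6, 6.5.
h(4.5) ≈ 2.01490, h(5) ≈ 2.07944, h(5.5) ≈ 2.14007, h(6) ≈ 2.19722, h(6.5) ≈ 2.25129.
Sum = Δu · [h(4.5) + h(5) + h(5.5) + h(6) + h(6.5)].
Sum ≈ 5.34146.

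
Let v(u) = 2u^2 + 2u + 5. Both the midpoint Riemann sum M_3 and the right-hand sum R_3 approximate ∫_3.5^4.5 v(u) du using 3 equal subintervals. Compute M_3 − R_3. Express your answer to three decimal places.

-3.056

M_3 ≈ 45.14815.
R_3 ≈ 48.20370.
M_3 − R_3 ≈ -3.056.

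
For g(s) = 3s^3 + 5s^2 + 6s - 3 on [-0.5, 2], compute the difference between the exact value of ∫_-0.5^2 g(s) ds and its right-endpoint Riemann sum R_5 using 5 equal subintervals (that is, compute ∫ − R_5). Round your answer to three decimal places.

-15.755

Exact integral: ∫_-0.5^2 g(s) ds ≈ 29.24479.
R_5 = 45.
Error ≈ 29.24479 − 45 ≈ -15.755.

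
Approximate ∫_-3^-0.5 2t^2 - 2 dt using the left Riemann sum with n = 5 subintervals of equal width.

Δt = (-0.5 − (-3))/5 = 0.5.
Left endpoints: -3, -2.5, -2, -1.5, -1.
f(-3) = 16, f(-2.5) = 10.5, f(-2) = 6, f(-1.5) = 2.5, f(-1) = 0.
Sum = Δt · [f(-3) + f(-2.5) + f(-2) + f(-1.5) + f(-1)].
Sum = 17.5.

17.5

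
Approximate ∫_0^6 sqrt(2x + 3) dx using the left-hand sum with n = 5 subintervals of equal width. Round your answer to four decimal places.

16.3105

Δx = (6 − 0)/5 = 1.2.
Left endpoints: 0, 1.2, 2.4, 3.6, 4.8.
f(0) ≈ 1.7321, f(1.2) ≈ 2.3238, f(2.4) ≈ 2.7928, f(3.6) ≈ 3.1937, f(4.8) ≈ 3.5496.
Sum = Δx · [f(0) + f(1.2) + f(2.4) + f(3.6) + f(4.8)].
Sum ≈ 16.3105.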